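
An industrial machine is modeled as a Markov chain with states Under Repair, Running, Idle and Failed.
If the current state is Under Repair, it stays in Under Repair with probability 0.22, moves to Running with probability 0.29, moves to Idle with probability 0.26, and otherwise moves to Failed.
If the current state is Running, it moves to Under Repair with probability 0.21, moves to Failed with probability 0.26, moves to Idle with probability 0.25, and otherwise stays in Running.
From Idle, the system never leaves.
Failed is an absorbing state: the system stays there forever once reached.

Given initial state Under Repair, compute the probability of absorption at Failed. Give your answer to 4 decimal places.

Let h(s) be the probability of absorption at Failed starting from transient state s. Then h(Failed) = 1 and h(Idle) = 0. By first-step analysis:
h(Under Repair) = 0.22·h(Under Repair) + 0.29·h(Running) + 0.26·0 + 0.23·1
h(Running) = 0.21·h(Under Repair) + 0.28·h(Running) + 0.25·0 + 0.26·1
Solving: h(Under Repair) = 0.4813, h(Running) = 0.5015.
Starting from Under Repair, the probability is 0.4813.

0.4813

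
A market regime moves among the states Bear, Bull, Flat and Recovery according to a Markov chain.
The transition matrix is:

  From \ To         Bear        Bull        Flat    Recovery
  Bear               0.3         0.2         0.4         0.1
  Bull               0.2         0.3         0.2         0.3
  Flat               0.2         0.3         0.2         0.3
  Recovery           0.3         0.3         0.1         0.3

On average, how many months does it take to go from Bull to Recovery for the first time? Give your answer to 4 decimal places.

3.9130

Let t(s) be the expected number of months to first reach Recovery from state s, with t(Recovery) = 0. Conditioning on the first month:
t(Bear) = 1 + 0.3·t(Bear) + 0.2·t(Bull) + 0.4·t(Flat)
t(Bull) = 1 + 0.2·t(Bear) + 0.3·t(Bull) + 0.2·t(Flat)
t(Flat) = 1 + 0.2·t(Bear) + 0.3·t(Bull) + 0.2·t(Flat)
Solving: t(Bear) = 4.7826, t(Bull) = 3.9130, t(Flat) = 3.9130.
Expected months from Bull to Recovery: 3.9130.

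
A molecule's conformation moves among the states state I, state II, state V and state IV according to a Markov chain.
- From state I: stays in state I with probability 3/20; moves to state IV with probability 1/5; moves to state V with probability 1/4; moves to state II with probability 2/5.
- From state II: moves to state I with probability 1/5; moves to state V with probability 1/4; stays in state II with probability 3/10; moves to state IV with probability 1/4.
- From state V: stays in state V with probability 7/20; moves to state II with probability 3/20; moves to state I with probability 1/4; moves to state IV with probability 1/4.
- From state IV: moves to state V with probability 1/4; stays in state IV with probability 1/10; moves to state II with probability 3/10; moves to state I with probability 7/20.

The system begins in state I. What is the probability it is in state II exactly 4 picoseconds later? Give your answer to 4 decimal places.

Propagate the distribution vector 4 picoseconds from state I.
After 0 picoseconds: (1.0000, 0.0000, 0.0000, 0.0000)
After 1 picosecond: (0.1500, 0.4000, 0.2500, 0.2000)
After 2 picoseconds: (0.2350, 0.2775, 0.2750, 0.2125)
After 3 picoseconds: (0.2339, 0.2823, 0.2775, 0.2064)
After 4 picoseconds: (0.2331, 0.2818, 0.2778, 0.2074)
P(in state II after 4 picoseconds) = 0.2818

0.2818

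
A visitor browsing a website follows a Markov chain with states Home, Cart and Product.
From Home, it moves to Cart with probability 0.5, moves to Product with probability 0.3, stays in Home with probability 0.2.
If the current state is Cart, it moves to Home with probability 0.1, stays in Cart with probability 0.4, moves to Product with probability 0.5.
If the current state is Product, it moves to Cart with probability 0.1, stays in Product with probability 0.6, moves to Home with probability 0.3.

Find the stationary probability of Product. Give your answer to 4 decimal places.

0.5059

Let the stationary distribution be π with π = πP and π_1 + π_2 + π_3 = 1.
π_1 = 0.2·π_1 + 0.1·π_2 + 0.3·π_3
π_2 = 0.5·π_1 + 0.4·π_2 + 0.1·π_3
Solving with the normalization constraint gives π = (0.2235, 0.2706, 0.5059).
So the stationary probability of Product is 0.5059.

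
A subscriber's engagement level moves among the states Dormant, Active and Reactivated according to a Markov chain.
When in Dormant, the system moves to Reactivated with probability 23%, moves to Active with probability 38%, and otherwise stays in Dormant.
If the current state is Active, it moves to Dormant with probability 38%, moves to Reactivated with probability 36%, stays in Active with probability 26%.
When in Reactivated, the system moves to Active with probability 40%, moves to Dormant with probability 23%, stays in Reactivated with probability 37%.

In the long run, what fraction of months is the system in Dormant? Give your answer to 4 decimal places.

Let the stationary distribution be π with π = πP and π_1 + π_2 + π_3 = 1.
π_1 = 0.39·π_1 + 0.38·π_2 + 0.23·π_3
π_2 = 0.38·π_1 + 0.26·π_2 + 0.4·π_3
Solving with the normalization constraint gives π = (0.3354, 0.3450, 0.3196).
So the stationary probability of Dormant is 0.3354.

0.3354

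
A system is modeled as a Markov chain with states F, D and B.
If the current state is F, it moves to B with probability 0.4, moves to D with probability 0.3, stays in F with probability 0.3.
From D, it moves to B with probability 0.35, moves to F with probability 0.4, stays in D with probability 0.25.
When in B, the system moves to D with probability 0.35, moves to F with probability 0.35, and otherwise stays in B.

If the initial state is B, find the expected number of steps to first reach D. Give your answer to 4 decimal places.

Let t(s) be the expected number of steps to first reach D from state s, with t(D) = 0. Conditioning on the first step:
t(F) = 1 + 0.3·t(F) + 0.4·t(B)
t(B) = 1 + 0.35·t(F) + 0.3·t(B)
Solving: t(F) = 3.1429, t(B) = 3.0000.
Expected steps from B to D: 3.0000.

3.0000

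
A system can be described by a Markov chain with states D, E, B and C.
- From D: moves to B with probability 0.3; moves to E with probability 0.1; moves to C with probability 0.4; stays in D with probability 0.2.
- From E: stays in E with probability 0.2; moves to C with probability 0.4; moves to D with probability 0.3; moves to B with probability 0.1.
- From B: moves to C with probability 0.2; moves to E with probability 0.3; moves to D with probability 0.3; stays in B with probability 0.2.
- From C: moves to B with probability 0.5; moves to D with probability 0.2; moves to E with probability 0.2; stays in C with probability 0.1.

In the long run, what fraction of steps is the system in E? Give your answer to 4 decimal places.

Let the stationary distribution be π with π = πP and π_1 + π_2 + π_3 + π_4 = 1.
π_1 = 0.2·π_1 + 0.3·π_2 + 0.3·π_3 + 0.2·π_4
π_2 = 0.1·π_1 + 0.2·π_2 + 0.3·π_3 + 0.2·π_4
π_3 = 0.3·π_1 + 0.1·π_2 + 0.2·π_3 + 0.5·π_4
Solving with the normalization constraint gives π = (0.2487, 0.2035, 0.2837, 0.2640).
So the stationary probability of E is 0.2035.

0.2035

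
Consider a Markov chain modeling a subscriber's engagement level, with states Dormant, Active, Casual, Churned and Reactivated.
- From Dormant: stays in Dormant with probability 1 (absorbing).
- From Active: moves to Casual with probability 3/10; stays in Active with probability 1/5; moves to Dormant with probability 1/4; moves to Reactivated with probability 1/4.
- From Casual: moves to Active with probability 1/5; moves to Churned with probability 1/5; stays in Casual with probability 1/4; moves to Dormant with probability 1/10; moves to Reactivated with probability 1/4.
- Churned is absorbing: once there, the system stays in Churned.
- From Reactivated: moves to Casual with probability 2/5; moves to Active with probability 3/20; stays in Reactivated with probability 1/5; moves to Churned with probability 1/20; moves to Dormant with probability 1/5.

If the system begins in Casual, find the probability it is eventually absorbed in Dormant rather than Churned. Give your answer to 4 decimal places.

Let h(s) be the probability of absorption at Dormant starting from transient state s. Then h(Dormant) = 1 and h(Churned) = 0. By first-step analysis:
h(Active) = 0.25·1 + 0.2·h(Active) + 0.3·h(Casual) + 0.25·h(Reactivated)
h(Casual) = 0.1·1 + 0.2·h(Active) + 0.25·h(Casual) + 0.2·0 + 0.25·h(Reactivated)
h(Reactivated) = 0.2·1 + 0.15·h(Active) + 0.4·h(Casual) + 0.05·0 + 0.2·h(Reactivated)
Solving: h(Active) = 0.7228, h(Casual) = 0.5455, h(Reactivated) = 0.6583.
Starting from Casual, the probability is 0.5455.

0.5455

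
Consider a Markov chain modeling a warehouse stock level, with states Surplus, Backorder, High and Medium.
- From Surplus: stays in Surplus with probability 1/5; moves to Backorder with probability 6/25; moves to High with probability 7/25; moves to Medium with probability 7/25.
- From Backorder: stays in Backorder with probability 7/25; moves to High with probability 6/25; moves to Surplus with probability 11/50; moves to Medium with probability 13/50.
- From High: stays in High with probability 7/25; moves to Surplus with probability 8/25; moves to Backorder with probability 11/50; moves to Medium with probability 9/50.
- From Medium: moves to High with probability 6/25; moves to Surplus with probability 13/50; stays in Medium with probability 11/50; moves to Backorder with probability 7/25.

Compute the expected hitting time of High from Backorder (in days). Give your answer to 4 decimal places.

4.0156

Let t(s) be the expected number of days to first reach High from state s, with t(High) = 0. Conditioning on the first day:
t(Surplus) = 1 + 0.2·t(Surplus) + 0.24·t(Backorder) + 0.28·t(Medium)
t(Backorder) = 1 + 0.22·t(Surplus) + 0.28·t(Backorder) + 0.26·t(Medium)
t(Medium) = 1 + 0.26·t(Surplus) + 0.28·t(Backorder) + 0.22·t(Medium)
Solving: t(Surplus) = 3.8580, t(Backorder) = 4.0156, t(Medium) = 4.0096.
Expected days from Backorder to High: 4.0156.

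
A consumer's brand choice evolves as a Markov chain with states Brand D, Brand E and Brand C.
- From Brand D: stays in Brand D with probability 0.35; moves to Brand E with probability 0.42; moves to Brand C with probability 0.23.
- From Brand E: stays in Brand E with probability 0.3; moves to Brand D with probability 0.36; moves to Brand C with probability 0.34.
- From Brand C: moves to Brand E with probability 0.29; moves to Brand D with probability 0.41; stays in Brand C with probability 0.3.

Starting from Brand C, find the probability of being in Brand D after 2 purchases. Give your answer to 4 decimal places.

0.3709

Sum over the intermediate state after 1 purchase:
P = P(Brand C→Brand D)·P(Brand D→Brand D) + P(Brand C→Brand E)·P(Brand E→Brand D) + P(Brand C→Brand C)·P(Brand C→Brand D)
  = 0.41×0.35 + 0.29×0.36 + 0.3×0.41
  = 0.1435 + 0.1044 + 0.1230 = 0.3709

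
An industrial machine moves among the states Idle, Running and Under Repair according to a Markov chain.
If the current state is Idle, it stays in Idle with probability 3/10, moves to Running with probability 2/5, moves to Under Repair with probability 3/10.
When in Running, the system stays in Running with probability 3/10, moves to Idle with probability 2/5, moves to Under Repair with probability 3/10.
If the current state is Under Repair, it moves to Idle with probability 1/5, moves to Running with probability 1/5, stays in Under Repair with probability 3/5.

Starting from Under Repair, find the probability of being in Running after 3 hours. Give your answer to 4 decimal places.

Propagate the distribution vector 3 hours from Under Repair.
After 0 hours: (0.0000, 0.0000, 1.0000)
After 1 hour: (0.2000, 0.2000, 0.6000)
After 2 hours: (0.2600, 0.2600, 0.4800)
After 3 hours: (0.2780, 0.2780, 0.4440)
P(in Running after 3 hours) = 0.2780

0.2780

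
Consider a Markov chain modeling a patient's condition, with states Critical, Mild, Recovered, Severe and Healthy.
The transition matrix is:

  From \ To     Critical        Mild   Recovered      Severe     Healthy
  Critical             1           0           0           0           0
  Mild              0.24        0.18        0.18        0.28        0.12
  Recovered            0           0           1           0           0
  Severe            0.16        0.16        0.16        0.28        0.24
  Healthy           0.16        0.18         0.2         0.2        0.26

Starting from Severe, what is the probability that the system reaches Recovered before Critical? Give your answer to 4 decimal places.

0.4984

Let h(s) be the probability of absorption at Recovered starting from transient state s. Then h(Recovered) = 1 and h(Critical) = 0. By first-step analysis:
h(Mild) = 0.24·0 + 0.18·h(Mild) + 0.18·1 + 0.28·h(Severe) + 0.12·h(Healthy)
h(Severe) = 0.16·0 + 0.16·h(Mild) + 0.16·1 + 0.28·h(Severe) + 0.24·h(Healthy)
h(Healthy) = 0.16·0 + 0.18·h(Mild) + 0.2·1 + 0.2·h(Severe) + 0.26·h(Healthy)
Solving: h(Mild) = 0.4655, h(Severe) = 0.4984, h(Healthy) = 0.5182.
Starting from Severe, the probability is 0.4984.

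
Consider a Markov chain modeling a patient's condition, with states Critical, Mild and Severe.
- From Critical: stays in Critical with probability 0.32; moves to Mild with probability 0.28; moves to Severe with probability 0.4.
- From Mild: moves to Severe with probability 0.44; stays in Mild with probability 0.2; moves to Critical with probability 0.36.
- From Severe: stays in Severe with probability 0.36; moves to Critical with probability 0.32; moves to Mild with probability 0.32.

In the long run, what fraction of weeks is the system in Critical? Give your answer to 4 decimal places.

0.3310

Let the stationary distribution be π with π = πP and π_1 + π_2 + π_3 = 1.
π_1 = 0.32·π_1 + 0.36·π_2 + 0.32·π_3
π_2 = 0.28·π_1 + 0.2·π_2 + 0.32·π_3
Solving with the normalization constraint gives π = (0.3310, 0.2739, 0.3951).
So the stationary probability of Critical is 0.3310.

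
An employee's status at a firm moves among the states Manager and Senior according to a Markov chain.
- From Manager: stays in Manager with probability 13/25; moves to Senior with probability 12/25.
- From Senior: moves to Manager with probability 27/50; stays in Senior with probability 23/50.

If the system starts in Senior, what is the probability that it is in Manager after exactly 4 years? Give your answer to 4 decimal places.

0.5294

Propagate the distribution vector 4 years from Senior.
After 0 years: (0.0000, 1.0000)
After 1 year: (0.5400, 0.4600)
After 2 years: (0.5292, 0.4708)
After 3 years: (0.5294, 0.4706)
After 4 years: (0.5294, 0.4706)
P(in Manager after 4 years) = 0.5294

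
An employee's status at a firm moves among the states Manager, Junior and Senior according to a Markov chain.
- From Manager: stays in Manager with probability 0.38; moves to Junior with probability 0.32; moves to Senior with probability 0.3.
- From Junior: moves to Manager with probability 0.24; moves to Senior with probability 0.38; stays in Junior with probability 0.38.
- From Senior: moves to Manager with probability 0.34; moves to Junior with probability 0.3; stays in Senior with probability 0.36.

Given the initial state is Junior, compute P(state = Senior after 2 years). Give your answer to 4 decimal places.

Sum over the intermediate state after 1 year:
P = P(Junior→Manager)·P(Manager→Senior) + P(Junior→Junior)·P(Junior→Senior) + P(Junior→Senior)·P(Senior→Senior)
  = 0.24×0.3 + 0.38×0.38 + 0.38×0.36
  = 0.0720 + 0.1444 + 0.1368 = 0.3532

0.3532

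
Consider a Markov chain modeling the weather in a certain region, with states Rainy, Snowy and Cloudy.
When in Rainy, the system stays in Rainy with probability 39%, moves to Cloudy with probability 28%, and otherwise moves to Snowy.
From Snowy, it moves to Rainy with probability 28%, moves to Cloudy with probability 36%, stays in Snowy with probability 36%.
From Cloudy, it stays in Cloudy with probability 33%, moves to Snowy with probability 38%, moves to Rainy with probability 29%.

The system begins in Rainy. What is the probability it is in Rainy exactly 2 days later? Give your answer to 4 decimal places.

Sum over the intermediate state after 1 day:
P = P(Rainy→Rainy)·P(Rainy→Rainy) + P(Rainy→Snowy)·P(Snowy→Rainy) + P(Rainy→Cloudy)·P(Cloudy→Rainy)
  = 0.39×0.39 + 0.33×0.28 + 0.28×0.29
  = 0.1521 + 0.0924 + 0.0812 = 0.3257

0.3257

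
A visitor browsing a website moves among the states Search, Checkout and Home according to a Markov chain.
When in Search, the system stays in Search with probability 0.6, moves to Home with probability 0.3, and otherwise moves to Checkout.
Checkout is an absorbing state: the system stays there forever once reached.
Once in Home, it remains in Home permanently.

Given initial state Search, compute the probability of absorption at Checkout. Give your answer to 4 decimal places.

Let h(s) be the probability of absorption at Checkout starting from transient state s. Then h(Checkout) = 1 and h(Home) = 0. By first-step analysis:
h(Search) = 0.6·h(Search) + 0.1·1 + 0.3·0
Solving: h(Search) = 0.2500.
Starting from Search, the probability is 0.2500.

0.2500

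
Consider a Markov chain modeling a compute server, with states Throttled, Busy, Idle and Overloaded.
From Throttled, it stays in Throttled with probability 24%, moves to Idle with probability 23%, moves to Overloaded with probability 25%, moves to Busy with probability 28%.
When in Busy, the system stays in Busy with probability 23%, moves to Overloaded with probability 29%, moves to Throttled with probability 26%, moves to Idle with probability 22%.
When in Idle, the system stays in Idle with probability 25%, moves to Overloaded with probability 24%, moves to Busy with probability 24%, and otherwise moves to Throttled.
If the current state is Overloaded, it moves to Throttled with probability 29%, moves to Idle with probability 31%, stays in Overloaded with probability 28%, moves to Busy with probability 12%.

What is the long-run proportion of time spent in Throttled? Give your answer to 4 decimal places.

0.2652

Let the stationary distribution be π with π = πP and π_1 + π_2 + π_3 + π_4 = 1.
π_1 = 0.24·π_1 + 0.26·π_2 + 0.27·π_3 + 0.29·π_4
π_2 = 0.28·π_1 + 0.23·π_2 + 0.24·π_3 + 0.12·π_4
π_3 = 0.23·π_1 + 0.22·π_2 + 0.25·π_3 + 0.31·π_4
Solving with the normalization constraint gives π = (0.2652, 0.2168, 0.2540, 0.2641).
So the stationary probability of Throttled is 0.2652.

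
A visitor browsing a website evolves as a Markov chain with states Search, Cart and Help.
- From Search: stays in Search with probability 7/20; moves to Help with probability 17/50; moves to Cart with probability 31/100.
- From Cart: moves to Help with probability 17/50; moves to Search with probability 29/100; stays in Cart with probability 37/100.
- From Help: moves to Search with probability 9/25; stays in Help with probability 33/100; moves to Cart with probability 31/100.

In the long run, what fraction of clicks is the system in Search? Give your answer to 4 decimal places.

Let the stationary distribution be π with π = πP and π_1 + π_2 + π_3 = 1.
π_1 = 0.35·π_1 + 0.29·π_2 + 0.36·π_3
π_2 = 0.31·π_1 + 0.37·π_2 + 0.31·π_3
Solving with the normalization constraint gives π = (0.3336, 0.3298, 0.3366).
So the stationary probability of Search is 0.3336.

0.3336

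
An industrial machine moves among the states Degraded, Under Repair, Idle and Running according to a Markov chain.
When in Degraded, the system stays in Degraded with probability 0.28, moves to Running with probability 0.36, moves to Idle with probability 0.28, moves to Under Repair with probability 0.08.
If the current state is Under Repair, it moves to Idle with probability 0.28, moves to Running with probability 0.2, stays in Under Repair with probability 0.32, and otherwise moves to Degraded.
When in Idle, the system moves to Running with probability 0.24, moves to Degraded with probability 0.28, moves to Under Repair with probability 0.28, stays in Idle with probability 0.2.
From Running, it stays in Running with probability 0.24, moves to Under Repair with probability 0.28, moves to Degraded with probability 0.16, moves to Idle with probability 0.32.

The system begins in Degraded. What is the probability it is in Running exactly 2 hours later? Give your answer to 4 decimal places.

Propagate the distribution vector 2 hours from Degraded.
After 0 hours: (1.0000, 0.0000, 0.0000, 0.0000)
After 1 hour: (0.2800, 0.0800, 0.2800, 0.3600)
After 2 hours: (0.2304, 0.2272, 0.2720, 0.2704)
P(in Running after 2 hours) = 0.2704

0.2704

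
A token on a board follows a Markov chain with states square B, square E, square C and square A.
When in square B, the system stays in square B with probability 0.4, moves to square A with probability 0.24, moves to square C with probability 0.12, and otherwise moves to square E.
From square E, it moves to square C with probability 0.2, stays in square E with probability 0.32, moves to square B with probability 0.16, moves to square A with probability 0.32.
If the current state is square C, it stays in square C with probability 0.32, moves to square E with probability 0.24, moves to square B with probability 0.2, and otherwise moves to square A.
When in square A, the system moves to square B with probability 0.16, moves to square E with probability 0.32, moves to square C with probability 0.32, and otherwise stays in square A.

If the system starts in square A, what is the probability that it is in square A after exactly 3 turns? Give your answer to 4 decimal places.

0.2522

Propagate the distribution vector 3 turns from square A.
After 0 turns: (0.0000, 0.0000, 0.0000, 1.0000)
After 1 turn: (0.1600, 0.3200, 0.3200, 0.2000)
After 2 turns: (0.2112, 0.2816, 0.2496, 0.2576)
After 3 turns: (0.2207, 0.2831, 0.2440, 0.2522)
P(in square A after 3 turns) = 0.2522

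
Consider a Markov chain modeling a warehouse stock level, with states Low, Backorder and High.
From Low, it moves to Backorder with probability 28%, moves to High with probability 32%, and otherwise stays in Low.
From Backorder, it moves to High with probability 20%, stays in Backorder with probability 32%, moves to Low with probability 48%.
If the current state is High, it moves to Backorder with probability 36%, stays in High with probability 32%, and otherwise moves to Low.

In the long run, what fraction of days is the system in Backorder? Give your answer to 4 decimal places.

Let the stationary distribution be π with π = πP and π_1 + π_2 + π_3 = 1.
π_1 = 0.4·π_1 + 0.48·π_2 + 0.32·π_3
π_2 = 0.28·π_1 + 0.32·π_2 + 0.36·π_3
Solving with the normalization constraint gives π = (0.4026, 0.3152, 0.2822).
So the stationary probability of Backorder is 0.3152.

0.3152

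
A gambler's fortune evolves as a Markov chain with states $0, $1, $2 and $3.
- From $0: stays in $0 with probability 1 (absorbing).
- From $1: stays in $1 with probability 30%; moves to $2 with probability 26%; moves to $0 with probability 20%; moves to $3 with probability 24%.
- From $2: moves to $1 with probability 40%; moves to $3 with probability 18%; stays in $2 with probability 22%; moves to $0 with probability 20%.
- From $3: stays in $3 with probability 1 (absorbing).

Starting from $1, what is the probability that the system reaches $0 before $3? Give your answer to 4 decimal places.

Let h(s) be the probability of absorption at $0 starting from transient state s. Then h($0) = 1 and h($3) = 0. By first-step analysis:
h($1) = 0.2·1 + 0.3·h($1) + 0.26·h($2) + 0.24·0
h($2) = 0.2·1 + 0.4·h($1) + 0.22·h($2) + 0.18·0
Solving: h($1) = 0.4706, h($2) = 0.4977.
Starting from $1, the probability is 0.4706.

0.4706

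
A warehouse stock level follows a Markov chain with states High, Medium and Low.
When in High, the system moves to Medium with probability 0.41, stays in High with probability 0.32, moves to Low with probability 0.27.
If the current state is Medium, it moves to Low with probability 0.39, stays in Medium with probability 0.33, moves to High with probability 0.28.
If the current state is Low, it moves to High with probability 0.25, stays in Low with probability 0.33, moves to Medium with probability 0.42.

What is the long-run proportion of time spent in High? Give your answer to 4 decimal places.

Let the stationary distribution be π with π = πP and π_1 + π_2 + π_3 = 1.
π_1 = 0.32·π_1 + 0.28·π_2 + 0.25·π_3
π_2 = 0.41·π_1 + 0.33·π_2 + 0.42·π_3
Solving with the normalization constraint gives π = (0.2812, 0.3827, 0.3361).
So the stationary probability of High is 0.2812.

0.2812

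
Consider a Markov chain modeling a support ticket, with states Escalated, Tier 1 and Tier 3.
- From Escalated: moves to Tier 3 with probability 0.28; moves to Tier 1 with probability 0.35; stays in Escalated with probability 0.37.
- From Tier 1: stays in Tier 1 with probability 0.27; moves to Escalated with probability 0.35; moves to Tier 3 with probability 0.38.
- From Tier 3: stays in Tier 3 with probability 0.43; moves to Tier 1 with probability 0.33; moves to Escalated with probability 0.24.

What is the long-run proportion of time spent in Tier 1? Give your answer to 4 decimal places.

0.3173

Let the stationary distribution be π with π = πP and π_1 + π_2 + π_3 = 1.
π_1 = 0.37·π_1 + 0.35·π_2 + 0.24·π_3
π_2 = 0.35·π_1 + 0.27·π_2 + 0.33·π_3
Solving with the normalization constraint gives π = (0.3160, 0.3173, 0.3667).
So the stationary probability of Tier 1 is 0.3173.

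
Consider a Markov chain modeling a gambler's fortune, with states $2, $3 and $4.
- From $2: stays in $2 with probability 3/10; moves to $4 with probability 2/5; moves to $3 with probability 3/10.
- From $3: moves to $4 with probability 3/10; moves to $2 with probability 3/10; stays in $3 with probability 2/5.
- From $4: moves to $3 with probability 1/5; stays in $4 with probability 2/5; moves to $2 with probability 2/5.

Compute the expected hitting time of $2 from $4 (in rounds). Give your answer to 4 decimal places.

2.6667

Let t(s) be the expected number of rounds to first reach $2 from state s, with t($2) = 0. Conditioning on the first round:
t($3) = 1 + 0.4·t($3) + 0.3·t($4)
t($4) = 1 + 0.2·t($3) + 0.4·t($4)
Solving: t($3) = 3.0000, t($4) = 2.6667.
Expected rounds from $4 to $2: 2.6667.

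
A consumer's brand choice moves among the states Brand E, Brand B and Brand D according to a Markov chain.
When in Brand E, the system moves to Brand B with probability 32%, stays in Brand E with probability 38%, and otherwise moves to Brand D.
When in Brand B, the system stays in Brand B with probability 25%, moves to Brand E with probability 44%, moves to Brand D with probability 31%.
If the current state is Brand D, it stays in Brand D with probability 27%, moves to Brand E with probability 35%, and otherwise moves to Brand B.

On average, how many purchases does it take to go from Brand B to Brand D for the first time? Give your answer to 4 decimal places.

Let t(s) be the expected number of purchases to first reach Brand D from state s, with t(Brand D) = 0. Conditioning on the first purchase:
t(Brand E) = 1 + 0.38·t(Brand E) + 0.32·t(Brand B)
t(Brand B) = 1 + 0.44·t(Brand E) + 0.25·t(Brand B)
Solving: t(Brand E) = 3.3004, t(Brand B) = 3.2696.
Expected purchases from Brand B to Brand D: 3.2696.

3.2696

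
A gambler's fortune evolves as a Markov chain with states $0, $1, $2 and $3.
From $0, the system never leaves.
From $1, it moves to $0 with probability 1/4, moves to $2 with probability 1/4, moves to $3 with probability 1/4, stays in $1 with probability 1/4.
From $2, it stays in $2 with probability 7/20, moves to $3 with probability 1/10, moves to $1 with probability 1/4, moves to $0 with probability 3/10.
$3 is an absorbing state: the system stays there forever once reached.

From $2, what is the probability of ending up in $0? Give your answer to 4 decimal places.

Let h(s) be the probability of absorption at $0 starting from transient state s. Then h($0) = 1 and h($3) = 0. By first-step analysis:
h($1) = 0.25·1 + 0.25·h($1) + 0.25·h($2) + 0.25·0
h($2) = 0.3·1 + 0.25·h($1) + 0.35·h($2) + 0.1·0
Solving: h($1) = 0.5588, h($2) = 0.6765.
Starting from $2, the probability is 0.6765.

0.6765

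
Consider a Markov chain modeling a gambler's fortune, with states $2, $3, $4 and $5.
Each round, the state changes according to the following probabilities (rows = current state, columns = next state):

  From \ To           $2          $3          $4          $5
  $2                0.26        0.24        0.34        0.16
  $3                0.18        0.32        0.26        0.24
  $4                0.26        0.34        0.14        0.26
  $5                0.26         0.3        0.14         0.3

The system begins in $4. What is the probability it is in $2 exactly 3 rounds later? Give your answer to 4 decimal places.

0.2363

Propagate the distribution vector 3 rounds from $4.
After 0 rounds: (0.0000, 0.0000, 1.0000, 0.0000)
After 1 round: (0.2600, 0.3400, 0.1400, 0.2600)
After 2 rounds: (0.2328, 0.2968, 0.2328, 0.2376)
After 3 rounds: (0.2363, 0.3013, 0.2222, 0.2403)
P(in $2 after 3 rounds) = 0.2363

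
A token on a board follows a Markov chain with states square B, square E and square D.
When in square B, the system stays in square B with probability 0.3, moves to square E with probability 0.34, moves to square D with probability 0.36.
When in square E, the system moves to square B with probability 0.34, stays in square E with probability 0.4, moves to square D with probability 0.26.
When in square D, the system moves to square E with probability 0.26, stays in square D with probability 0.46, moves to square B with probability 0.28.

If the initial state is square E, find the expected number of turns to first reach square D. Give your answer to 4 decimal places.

Let t(s) be the expected number of turns to first reach square D from state s, with t(square D) = 0. Conditioning on the first turn:
t(square B) = 1 + 0.3·t(square B) + 0.34·t(square E)
t(square E) = 1 + 0.34·t(square B) + 0.4·t(square E)
Solving: t(square B) = 3.0880, t(square E) = 3.4166.
Expected turns from square E to square D: 3.4166.

3.4166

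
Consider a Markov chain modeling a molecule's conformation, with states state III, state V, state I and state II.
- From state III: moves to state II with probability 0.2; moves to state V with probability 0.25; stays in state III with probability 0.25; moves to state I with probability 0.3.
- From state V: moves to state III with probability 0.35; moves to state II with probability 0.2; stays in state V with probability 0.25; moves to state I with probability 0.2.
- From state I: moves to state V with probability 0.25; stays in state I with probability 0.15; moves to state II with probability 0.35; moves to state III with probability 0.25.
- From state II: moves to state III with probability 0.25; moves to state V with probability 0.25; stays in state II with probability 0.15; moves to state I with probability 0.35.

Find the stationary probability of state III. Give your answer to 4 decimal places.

Let the stationary distribution be π with π = πP and π_1 + π_2 + π_3 + π_4 = 1.
π_1 = 0.25·π_1 + 0.35·π_2 + 0.25·π_3 + 0.25·π_4
π_2 = 0.25·π_1 + 0.25·π_2 + 0.25·π_3 + 0.25·π_4
π_3 = 0.3·π_1 + 0.2·π_2 + 0.15·π_3 + 0.35·π_4
Solving with the normalization constraint gives π = (0.2750, 0.2500, 0.2490, 0.2260).
So the stationary probability of state III is 0.2750.

0.2750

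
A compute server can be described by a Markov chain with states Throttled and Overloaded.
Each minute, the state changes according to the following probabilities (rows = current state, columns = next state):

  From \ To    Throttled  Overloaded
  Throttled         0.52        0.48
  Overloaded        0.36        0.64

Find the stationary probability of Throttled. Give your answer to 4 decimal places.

0.4286

Let the stationary distribution be π with π = πP and π_1 + π_2 = 1.
π_1 = 0.52·π_1 + 0.36·π_2
Solving with the normalization constraint gives π = (0.4286, 0.5714).
So the stationary probability of Throttled is 0.4286.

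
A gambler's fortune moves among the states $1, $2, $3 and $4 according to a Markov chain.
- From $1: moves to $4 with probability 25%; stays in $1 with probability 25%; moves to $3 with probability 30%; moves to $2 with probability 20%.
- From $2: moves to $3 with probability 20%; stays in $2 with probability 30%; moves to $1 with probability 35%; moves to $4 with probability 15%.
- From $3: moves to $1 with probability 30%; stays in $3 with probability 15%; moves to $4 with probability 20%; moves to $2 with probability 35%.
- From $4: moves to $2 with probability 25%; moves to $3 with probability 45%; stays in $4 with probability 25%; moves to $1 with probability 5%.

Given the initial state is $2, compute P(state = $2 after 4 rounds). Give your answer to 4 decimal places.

Propagate the distribution vector 4 rounds from $2.
After 0 rounds: (0.0000, 1.0000, 0.0000, 0.0000)
After 1 round: (0.3500, 0.3000, 0.2000, 0.1500)
After 2 rounds: (0.2600, 0.2675, 0.2625, 0.2100)
After 3 rounds: (0.2479, 0.2766, 0.2654, 0.2101)
After 4 rounds: (0.2489, 0.2780, 0.2641, 0.2091)
P(in $2 after 4 rounds) = 0.2780

0.2780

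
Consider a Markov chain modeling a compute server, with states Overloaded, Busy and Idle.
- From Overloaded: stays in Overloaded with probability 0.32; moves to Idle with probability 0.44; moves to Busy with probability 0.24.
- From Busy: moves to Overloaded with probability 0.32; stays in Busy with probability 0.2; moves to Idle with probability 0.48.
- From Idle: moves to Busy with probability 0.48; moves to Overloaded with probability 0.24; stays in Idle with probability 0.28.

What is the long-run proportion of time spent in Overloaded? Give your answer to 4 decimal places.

0.2888

Let the stationary distribution be π with π = πP and π_1 + π_2 + π_3 = 1.
π_1 = 0.32·π_1 + 0.32·π_2 + 0.24·π_3
π_2 = 0.24·π_1 + 0.2·π_2 + 0.48·π_3
Solving with the normalization constraint gives π = (0.2888, 0.3209, 0.3904).
So the stationary probability of Overloaded is 0.2888.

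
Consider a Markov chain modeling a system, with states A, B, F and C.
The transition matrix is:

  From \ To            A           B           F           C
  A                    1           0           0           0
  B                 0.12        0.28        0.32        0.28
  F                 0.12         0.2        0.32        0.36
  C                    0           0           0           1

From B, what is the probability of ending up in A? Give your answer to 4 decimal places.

0.2820

Let h(s) be the probability of absorption at A starting from transient state s. Then h(A) = 1 and h(C) = 0. By first-step analysis:
h(B) = 0.12·1 + 0.28·h(B) + 0.32·h(F) + 0.28·0
h(F) = 0.12·1 + 0.2·h(B) + 0.32·h(F) + 0.36·0
Solving: h(B) = 0.2820, h(F) = 0.2594.
Starting from B, the probability is 0.2820.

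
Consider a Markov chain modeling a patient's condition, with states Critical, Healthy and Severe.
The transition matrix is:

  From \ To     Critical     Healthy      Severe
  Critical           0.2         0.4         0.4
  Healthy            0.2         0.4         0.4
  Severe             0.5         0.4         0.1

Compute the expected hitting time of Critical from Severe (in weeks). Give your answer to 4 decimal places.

2.6316

Let t(s) be the expected number of weeks to first reach Critical from state s, with t(Critical) = 0. Conditioning on the first week:
t(Healthy) = 1 + 0.4·t(Healthy) + 0.4·t(Severe)
t(Severe) = 1 + 0.4·t(Healthy) + 0.1·t(Severe)
Solving: t(Healthy) = 3.4211, t(Severe) = 2.6316.
Expected weeks from Severe to Critical: 2.6316.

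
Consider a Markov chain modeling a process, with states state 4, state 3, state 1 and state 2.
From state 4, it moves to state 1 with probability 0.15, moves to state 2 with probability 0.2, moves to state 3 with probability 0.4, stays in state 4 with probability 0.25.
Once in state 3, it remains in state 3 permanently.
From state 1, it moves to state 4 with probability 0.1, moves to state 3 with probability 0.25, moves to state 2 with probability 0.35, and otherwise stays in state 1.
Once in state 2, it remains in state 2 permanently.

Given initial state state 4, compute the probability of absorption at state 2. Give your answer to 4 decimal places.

0.3775

Let h(s) be the probability of absorption at state 2 starting from transient state s. Then h(state 2) = 1 and h(state 3) = 0. By first-step analysis:
h(state 4) = 0.25·h(state 4) + 0.4·0 + 0.15·h(state 1) + 0.2·1
h(state 1) = 0.1·h(state 4) + 0.25·0 + 0.3·h(state 1) + 0.35·1
Solving: h(state 4) = 0.3775, h(state 1) = 0.5539.
Starting from state 4, the probability is 0.3775.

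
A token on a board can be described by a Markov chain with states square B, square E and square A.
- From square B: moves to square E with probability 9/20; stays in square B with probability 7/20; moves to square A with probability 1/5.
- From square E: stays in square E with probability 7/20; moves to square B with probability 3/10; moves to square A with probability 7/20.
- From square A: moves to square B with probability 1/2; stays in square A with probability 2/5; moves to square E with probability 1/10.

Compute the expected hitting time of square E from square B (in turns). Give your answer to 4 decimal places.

2.7586

Let t(s) be the expected number of turns to first reach square E from state s, with t(square E) = 0. Conditioning on the first turn:
t(square B) = 1 + 0.35·t(square B) + 0.2·t(square A)
t(square A) = 1 + 0.5·t(square B) + 0.4·t(square A)
Solving: t(square B) = 2.7586, t(square A) = 3.9655.
Expected turns from square B to square E: 2.7586.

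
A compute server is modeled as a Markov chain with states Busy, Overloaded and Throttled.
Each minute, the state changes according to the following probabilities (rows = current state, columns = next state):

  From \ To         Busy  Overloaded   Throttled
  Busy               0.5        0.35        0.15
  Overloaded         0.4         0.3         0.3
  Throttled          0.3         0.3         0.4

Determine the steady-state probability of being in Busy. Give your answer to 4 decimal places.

0.4151

Let the stationary distribution be π with π = πP and π_1 + π_2 + π_3 = 1.
π_1 = 0.5·π_1 + 0.4·π_2 + 0.3·π_3
π_2 = 0.35·π_1 + 0.3·π_2 + 0.3·π_3
Solving with the normalization constraint gives π = (0.4151, 0.3208, 0.2642).
So the stationary probability of Busy is 0.4151.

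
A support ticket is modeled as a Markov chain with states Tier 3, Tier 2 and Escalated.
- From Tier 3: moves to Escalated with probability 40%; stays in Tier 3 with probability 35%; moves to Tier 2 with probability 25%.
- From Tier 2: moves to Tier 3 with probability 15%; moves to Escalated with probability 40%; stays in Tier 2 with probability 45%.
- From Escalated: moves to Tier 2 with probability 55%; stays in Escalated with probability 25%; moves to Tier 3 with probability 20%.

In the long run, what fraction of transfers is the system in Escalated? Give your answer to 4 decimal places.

Let the stationary distribution be π with π = πP and π_1 + π_2 + π_3 = 1.
π_1 = 0.35·π_1 + 0.15·π_2 + 0.2·π_3
π_2 = 0.25·π_1 + 0.45·π_2 + 0.55·π_3
Solving with the normalization constraint gives π = (0.2092, 0.4429, 0.3478).
So the stationary probability of Escalated is 0.3478.

0.3478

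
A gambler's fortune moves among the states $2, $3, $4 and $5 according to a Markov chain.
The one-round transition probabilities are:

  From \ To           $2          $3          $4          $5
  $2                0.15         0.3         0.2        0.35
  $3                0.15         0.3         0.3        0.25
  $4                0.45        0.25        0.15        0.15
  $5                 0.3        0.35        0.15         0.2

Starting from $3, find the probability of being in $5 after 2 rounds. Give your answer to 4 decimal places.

Propagate the distribution vector 2 rounds from $3.
After 0 rounds: (0.0000, 1.0000, 0.0000, 0.0000)
After 1 round: (0.1500, 0.3000, 0.3000, 0.2500)
After 2 rounds: (0.2775, 0.2975, 0.2025, 0.2225)
P(in $5 after 2 rounds) = 0.2225

0.2225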